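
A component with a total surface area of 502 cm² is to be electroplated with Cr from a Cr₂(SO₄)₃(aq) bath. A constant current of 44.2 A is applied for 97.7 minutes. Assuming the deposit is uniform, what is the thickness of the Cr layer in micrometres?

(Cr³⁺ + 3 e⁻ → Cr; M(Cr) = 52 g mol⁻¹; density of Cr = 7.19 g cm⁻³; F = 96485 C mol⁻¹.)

Q = I·t = 44.20 × 5862.0 = 259100 C; n(e⁻) = 2.685 mol.
n(Cr) = n(e⁻)/3 = 0.8951 mol, so m = 0.8951 × 52 = 46.55 g.
Volume = m/ρ = 46.55 / 7.19 = 6.474 cm³.
Thickness = V/A = 6.474 / 502 = 0.0129 cm = 129 μm.

129 μm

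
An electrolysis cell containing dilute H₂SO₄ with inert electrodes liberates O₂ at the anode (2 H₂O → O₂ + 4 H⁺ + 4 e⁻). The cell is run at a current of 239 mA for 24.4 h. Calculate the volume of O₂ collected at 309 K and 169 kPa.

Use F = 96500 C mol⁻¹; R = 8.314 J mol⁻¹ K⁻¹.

0.827 L

Q = I·t = 0.2390 A × 87840 s = 20990 C.
n(e⁻) = Q/F = 20990 / 96500 = 0.2176 mol.
4 electrons are transferred per O₂ molecule, so n(O₂) = 0.2176 / 4 = 0.05439 mol.
V = nRT/P = (0.05439 × 8.314 × 309) / (169 × 10³ Pa) = 8.27 × 10⁻⁴ m³ = 0.827 L.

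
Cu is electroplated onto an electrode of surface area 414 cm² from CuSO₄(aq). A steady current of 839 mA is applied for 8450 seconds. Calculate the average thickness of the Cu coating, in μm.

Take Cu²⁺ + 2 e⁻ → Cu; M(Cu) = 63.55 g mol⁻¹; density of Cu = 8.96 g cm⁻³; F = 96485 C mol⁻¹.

Q = I·t = 0.8390 × 8450.0 = 7090 C; n(e⁻) = 0.07348 mol.
n(Cu) = n(e⁻)/2 = 0.03674 mol, so m = 0.03674 × 63.55 = 2.335 g.
Volume = m/ρ = 2.335 / 8.96 = 0.2606 cm³.
Thickness = V/A = 0.2606 / 414 = 6.29 × 10⁻⁴ cm = 6.29 μm.

6.29 μm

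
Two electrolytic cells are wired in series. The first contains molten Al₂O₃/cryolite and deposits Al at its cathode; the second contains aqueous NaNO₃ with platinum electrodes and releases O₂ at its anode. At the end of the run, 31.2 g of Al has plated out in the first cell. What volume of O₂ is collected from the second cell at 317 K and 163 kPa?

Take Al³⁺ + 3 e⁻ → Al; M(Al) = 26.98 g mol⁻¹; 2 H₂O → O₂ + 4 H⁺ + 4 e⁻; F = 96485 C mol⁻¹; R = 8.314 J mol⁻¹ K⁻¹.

14.0 L

n(Al) = 31.2 / 26.98 = 1.156 mol, so n(e⁻) = 3 × 1.156 = 3.469 mol.
The cells are in series, so the same 3.469 mol of electrons passes through the second cell.
2 H₂O → O₂ + 4 H⁺ + 4 e⁻ — 4 mol e⁻ per mol O₂, so n(O₂) = 3.469/4 = 0.8673 mol.
V = nRT/P = (0.8673 × 8.314 × 317) / (163 × 10³) = 0.0140 m³ = 14.0 L.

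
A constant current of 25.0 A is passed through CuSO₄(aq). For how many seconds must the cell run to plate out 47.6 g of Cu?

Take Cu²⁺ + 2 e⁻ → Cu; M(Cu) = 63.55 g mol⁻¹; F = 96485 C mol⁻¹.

n(Cu) = m/M = 47.6 / 63.55 = 0.7490 mol.
Each Cu atom requires 2 electrons, so n(e⁻) = 2 × 0.7490 = 1.498 mol.
Q = n(e⁻)·F = 1.498 × 96485 = 144500 C.
t = Q/I = 144500 / 25.00 A = 5782 s.

5780 s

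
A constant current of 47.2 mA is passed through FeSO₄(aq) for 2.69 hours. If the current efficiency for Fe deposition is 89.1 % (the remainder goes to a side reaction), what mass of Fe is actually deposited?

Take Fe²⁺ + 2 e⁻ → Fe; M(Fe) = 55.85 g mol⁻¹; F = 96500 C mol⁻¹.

Q = I·t = 0.04720 × 9684.0 = 457.1 C.
n(e⁻) = 457.1/96500 = 0.004737 mol; theoretically n(Fe) = 0.004737/2 = 0.002368 mol, m_theo = 0.1323 g.
At 89.1 % efficiency, m_actual = 0.891 × 0.1323 = 0.118 g.

0.118 g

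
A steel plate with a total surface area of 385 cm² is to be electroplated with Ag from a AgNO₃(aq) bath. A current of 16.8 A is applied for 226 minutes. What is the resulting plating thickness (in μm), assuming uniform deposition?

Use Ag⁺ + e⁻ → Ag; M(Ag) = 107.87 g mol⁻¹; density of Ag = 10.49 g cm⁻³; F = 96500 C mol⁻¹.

Q = I·t = 16.80 × 13560 = 227800 C; n(e⁻) = 2.361 mol.
n(Ag) = n(e⁻)/1 = 2.361 mol, so m = 2.361 × 107.87 = 254.6 g.
Volume = m/ρ = 254.6 / 10.49 = 24.28 cm³.
Thickness = V/A = 24.28 / 385 = 0.0631 cm = 631 μm.

631 μm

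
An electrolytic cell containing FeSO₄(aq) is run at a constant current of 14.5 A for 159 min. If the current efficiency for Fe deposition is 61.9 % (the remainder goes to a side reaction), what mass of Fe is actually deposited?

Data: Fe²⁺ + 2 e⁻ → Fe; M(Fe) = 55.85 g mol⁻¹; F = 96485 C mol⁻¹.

Q = I·t = 14.50 × 9540.0 = 138300 C.
n(e⁻) = 138300/96485 = 1.434 mol; theoretically n(Fe) = 1.434/2 = 0.7168 mol, m_theo = 40.04 g.
At 61.9 % efficiency, m_actual = 0.619 × 40.04 = 24.8 g.

24.8 g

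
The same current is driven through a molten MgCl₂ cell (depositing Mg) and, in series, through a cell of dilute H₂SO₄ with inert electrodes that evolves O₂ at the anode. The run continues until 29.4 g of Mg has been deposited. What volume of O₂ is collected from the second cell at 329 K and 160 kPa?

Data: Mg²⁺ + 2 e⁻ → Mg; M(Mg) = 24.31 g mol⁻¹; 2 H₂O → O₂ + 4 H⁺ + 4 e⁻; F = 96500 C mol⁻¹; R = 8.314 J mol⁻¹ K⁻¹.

n(Mg) = 29.4 / 24.31 = 1.209 mol, so n(e⁻) = 2 × 1.209 = 2.419 mol.
The cells are in series, so the same 2.419 mol of electrons passes through the second cell.
2 H₂O → O₂ + 4 H⁺ + 4 e⁻ — 4 mol e⁻ per mol O₂, so n(O₂) = 2.419/4 = 0.6047 mol.
V = nRT/P = (0.6047 × 8.314 × 329) / (160 × 10³) = 0.0103 m³ = 10.3 L.

10.3 L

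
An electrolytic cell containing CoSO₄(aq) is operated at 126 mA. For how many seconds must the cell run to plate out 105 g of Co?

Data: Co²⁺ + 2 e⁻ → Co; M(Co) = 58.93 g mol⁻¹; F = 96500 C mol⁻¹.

2.73 × 10⁶ s

n(Co) = m/M = 105 / 58.93 = 1.782 mol.
Each Co atom requires 2 electrons, so n(e⁻) = 2 × 1.782 = 3.564 mol.
Q = n(e⁻)·F = 3.564 × 96500 = 343900 C.
t = Q/I = 343900 / 0.1260 A = 2729000 s.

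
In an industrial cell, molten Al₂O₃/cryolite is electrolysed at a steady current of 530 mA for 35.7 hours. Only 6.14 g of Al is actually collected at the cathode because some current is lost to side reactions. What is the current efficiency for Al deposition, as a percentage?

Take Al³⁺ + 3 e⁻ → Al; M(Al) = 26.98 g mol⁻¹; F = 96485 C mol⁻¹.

96.7 %

Q = I·t = 0.5300 × 128520 = 68120 C; n(e⁻) = 68120/96485 = 0.7060 mol.
Theoretical n(Al) = n(e⁻)/3 = 0.2353 mol, i.e. m_theo = 0.2353 × 26.98 = 6.349 g.
Efficiency = m_actual / m_theo = 6.14 / 6.349 = 96.7 %.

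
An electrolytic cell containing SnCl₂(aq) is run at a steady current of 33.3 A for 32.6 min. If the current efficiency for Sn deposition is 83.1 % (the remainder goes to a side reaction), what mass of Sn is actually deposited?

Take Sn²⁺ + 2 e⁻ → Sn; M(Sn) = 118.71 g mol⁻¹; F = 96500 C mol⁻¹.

Q = I·t = 33.30 × 1956.0 = 65130 C.
n(e⁻) = 65130/96500 = 0.6750 mol; theoretically n(Sn) = 0.6750/2 = 0.3375 mol, m_theo = 40.06 g.
At 83.1 % efficiency, m_actual = 0.831 × 40.06 = 33.3 g.

33.3 g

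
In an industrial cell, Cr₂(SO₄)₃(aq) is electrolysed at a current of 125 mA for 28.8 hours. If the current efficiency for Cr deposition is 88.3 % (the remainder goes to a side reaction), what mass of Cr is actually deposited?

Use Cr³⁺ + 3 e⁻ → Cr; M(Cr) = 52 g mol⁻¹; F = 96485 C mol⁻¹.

2.06 g

Q = I·t = 0.1250 × 103680 = 12960 C.
n(e⁻) = 12960/96485 = 0.1343 mol; theoretically n(Cr) = 0.1343/3 = 0.04477 mol, m_theo = 2.328 g.
At 88.3 % efficiency, m_actual = 0.883 × 2.328 = 2.06 g.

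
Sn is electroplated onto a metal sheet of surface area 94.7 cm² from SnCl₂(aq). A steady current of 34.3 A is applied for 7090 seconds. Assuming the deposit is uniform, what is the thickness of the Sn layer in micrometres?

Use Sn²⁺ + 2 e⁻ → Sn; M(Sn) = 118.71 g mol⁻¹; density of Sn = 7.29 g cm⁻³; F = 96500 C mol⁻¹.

Q = I·t = 34.30 × 7090.0 = 243200 C; n(e⁻) = 2.520 mol.
n(Sn) = n(e⁻)/2 = 1.260 mol, so m = 1.260 × 118.71 = 149.6 g.
Volume = m/ρ = 149.6 / 7.29 = 20.52 cm³.
Thickness = V/A = 20.52 / 94.7 = 0.217 cm = 2170 μm.

2170 μm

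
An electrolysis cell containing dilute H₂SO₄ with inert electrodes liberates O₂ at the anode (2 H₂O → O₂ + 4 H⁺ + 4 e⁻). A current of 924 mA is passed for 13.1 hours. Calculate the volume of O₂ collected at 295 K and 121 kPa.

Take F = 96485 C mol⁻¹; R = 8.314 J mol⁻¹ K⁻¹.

Q = I·t = 0.9240 A × 47160 s = 43580 C.
n(e⁻) = Q/F = 43580 / 96485 = 0.4516 mol.
4 electrons are transferred per O₂ molecule, so n(O₂) = 0.4516 / 4 = 0.1129 mol.
V = nRT/P = (0.1129 × 8.314 × 295) / (121 × 10³ Pa) = 0.00229 m³ = 2.29 L.

2.29 L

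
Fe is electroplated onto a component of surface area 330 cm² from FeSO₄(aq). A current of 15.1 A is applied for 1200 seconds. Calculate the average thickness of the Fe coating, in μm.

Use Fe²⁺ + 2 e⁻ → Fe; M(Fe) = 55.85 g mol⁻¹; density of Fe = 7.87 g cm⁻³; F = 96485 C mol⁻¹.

Q = I·t = 15.10 × 1200.0 = 18120 C; n(e⁻) = 0.1878 mol.
n(Fe) = n(e⁻)/2 = 0.09390 mol, so m = 0.09390 × 55.85 = 5.244 g.
Volume = m/ρ = 5.244 / 7.87 = 0.6664 cm³.
Thickness = V/A = 0.6664 / 330 = 0.00202 cm = 20.2 μm.

20.2 μm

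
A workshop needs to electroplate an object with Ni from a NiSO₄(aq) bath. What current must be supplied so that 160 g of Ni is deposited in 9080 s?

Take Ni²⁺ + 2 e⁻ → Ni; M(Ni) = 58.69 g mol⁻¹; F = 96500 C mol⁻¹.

57.9 A

n(Ni) = 160 / 58.69 = 2.726 mol.
n(e⁻) = 2 × 2.726 = 5.452 mol.
Q = n(e⁻)·F = 5.452 × 96500 = 526200 C.
I = Q/t = 526200 / 9080.0 s = 57.9 A.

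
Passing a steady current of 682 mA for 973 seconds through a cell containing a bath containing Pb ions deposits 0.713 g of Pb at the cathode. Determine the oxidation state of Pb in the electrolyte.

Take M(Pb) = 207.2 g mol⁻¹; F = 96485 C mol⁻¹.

+2

Q = I·t = 0.6820 A × 973.00 s = 663.6 C, so n(e⁻) = 663.6/96485 = 0.006878 mol.
n(Pb) deposited = 0.713 / 207.2 = 0.003441 mol.
Electrons per atom = n(e⁻)/n(Pb) = 0.006878 / 0.003441 = 2.00 ≈ 2, so the ion is Pb²⁺.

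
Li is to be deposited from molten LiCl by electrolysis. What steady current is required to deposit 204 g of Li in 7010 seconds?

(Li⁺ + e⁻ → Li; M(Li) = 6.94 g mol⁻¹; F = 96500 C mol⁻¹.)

n(Li) = 204 / 6.94 = 29.39 mol.
n(e⁻) = 1 × 29.39 = 29.39 mol.
Q = n(e⁻)·F = 29.39 × 96500 = 2837000 C.
I = Q/t = 2837000 / 7010.0 s = 405 A.

405 A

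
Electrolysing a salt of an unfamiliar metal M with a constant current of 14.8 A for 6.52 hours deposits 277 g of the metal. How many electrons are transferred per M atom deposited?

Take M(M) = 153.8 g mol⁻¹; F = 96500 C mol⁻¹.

2

Q = I·t = 14.80 A × 23472 s = 347400 C, so n(e⁻) = 347400/96500 = 3.600 mol.
n(M) deposited = 277 / 153.8 = 1.801 mol.
Electrons per atom = n(e⁻)/n(M) = 3.600 / 1.801 = 2.00 ≈ 2, so the ion is M²⁺.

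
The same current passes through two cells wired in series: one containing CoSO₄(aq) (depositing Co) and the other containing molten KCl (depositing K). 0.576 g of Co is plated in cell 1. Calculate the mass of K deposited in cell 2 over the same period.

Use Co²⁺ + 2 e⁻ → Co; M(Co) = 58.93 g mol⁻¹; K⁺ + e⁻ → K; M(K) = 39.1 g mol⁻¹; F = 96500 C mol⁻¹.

n(Co) = 0.576 / 58.93 = 0.009774 mol.
Since Co²⁺ + 2 e⁻ → Co, n(e⁻) passed = 2 × 0.009774 = 0.01955 mol.
Cells in series carry the same charge, so the same 0.01955 mol of electrons passes through cell 2.
K⁺ + e⁻ → K, so n(K) = 0.01955 / 1 = 0.01955 mol.
m(K) = 0.01955 × 39.1 = 0.764 g.

0.764 g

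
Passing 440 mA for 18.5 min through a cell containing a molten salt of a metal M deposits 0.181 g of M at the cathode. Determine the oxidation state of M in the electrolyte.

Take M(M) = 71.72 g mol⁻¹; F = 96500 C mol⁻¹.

Q = I·t = 0.4400 A × 1110.0 s = 488.4 C, so n(e⁻) = 488.4/96500 = 0.005061 mol.
n(M) deposited = 0.181 / 71.72 = 0.002524 mol.
Electrons per atom = n(e⁻)/n(M) = 0.005061 / 0.002524 = 2.01 ≈ 2, so the ion is M²⁺.

+2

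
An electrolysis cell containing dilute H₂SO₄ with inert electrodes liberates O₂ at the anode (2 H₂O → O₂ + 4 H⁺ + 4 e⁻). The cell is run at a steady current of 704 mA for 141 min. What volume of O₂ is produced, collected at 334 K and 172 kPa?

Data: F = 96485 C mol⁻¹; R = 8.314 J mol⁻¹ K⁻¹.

0.249 L

Q = I·t = 0.7040 A × 8460.0 s = 5956 C.
n(e⁻) = Q/F = 5956 / 96485 = 0.06173 mol.
4 electrons are transferred per O₂ molecule, so n(O₂) = 0.06173 / 4 = 0.01543 mol.
V = nRT/P = (0.01543 × 8.314 × 334) / (172 × 10³ Pa) = 2.49 × 10⁻⁴ m³ = 0.249 L.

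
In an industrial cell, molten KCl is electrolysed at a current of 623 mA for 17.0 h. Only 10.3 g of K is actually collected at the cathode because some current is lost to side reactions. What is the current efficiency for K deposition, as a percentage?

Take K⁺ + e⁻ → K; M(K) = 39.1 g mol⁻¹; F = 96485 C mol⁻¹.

Q = I·t = 0.6230 × 61200 = 38130 C; n(e⁻) = 38130/96485 = 0.3952 mol.
Theoretical n(K) = n(e⁻)/1 = 0.3952 mol, i.e. m_theo = 0.3952 × 39.1 = 15.45 g.
Efficiency = m_actual / m_theo = 10.3 / 15.45 = 66.7 %.

66.7 %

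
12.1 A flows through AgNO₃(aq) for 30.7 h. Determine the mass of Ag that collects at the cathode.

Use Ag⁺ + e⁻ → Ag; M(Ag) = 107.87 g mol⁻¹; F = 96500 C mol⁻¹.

Q = I·t = 12.10 A × 110520 s = 1337000 C.
n(e⁻) = Q/F = 1337000 / 96500 = 13.86 mol.
Ag⁺ + e⁻ → Ag, so n(Ag) = n(e⁻)/1 = 13.86 mol.
m = n·M = 13.86 × 107.87 = 1490 g.

1490 g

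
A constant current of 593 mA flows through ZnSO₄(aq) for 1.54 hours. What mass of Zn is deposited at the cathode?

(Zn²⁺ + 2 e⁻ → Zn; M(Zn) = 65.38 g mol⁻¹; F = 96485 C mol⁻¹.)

1.11 g

Q = I·t = 0.5930 A × 5544.0 s = 3288 C.
n(e⁻) = Q/F = 3288 / 96485 = 0.03407 mol.
Zn²⁺ + 2 e⁻ → Zn, so n(Zn) = n(e⁻)/2 = 0.01704 mol.
m = n·M = 0.01704 × 65.38 = 1.11 g.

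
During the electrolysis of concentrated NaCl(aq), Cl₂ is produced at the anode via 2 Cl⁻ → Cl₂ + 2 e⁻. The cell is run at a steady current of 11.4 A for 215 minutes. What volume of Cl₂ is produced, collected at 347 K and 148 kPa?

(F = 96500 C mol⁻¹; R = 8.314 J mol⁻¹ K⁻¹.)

Q = I·t = 11.40 A × 12900 s = 147100 C.
n(e⁻) = Q/F = 147100 / 96500 = 1.524 mol.
2 electrons are transferred per Cl₂ molecule, so n(Cl₂) = 1.524 / 2 = 0.7620 mol.
V = nRT/P = (0.7620 × 8.314 × 347) / (148 × 10³ Pa) = 0.0149 m³ = 14.9 L.

14.9 L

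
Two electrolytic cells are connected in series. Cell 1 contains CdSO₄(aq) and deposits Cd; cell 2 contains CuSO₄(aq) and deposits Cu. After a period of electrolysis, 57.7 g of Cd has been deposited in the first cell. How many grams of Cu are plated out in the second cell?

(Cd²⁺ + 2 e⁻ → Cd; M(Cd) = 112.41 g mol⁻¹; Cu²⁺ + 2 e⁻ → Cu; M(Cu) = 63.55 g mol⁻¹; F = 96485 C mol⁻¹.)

32.6 g

n(Cd) = 57.7 / 112.41 = 0.5133 mol.
Since Cd²⁺ + 2 e⁻ → Cd, n(e⁻) passed = 2 × 0.5133 = 1.027 mol.
Cells in series carry the same charge, so the same 1.027 mol of electrons passes through cell 2.
Cu²⁺ + 2 e⁻ → Cu, so n(Cu) = 1.027 / 2 = 0.5133 mol.
m(Cu) = 0.5133 × 63.55 = 32.6 g.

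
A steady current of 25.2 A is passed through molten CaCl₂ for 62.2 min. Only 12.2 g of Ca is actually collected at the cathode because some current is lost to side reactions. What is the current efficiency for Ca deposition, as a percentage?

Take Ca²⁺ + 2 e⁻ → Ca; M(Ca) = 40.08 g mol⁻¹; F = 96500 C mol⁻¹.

Q = I·t = 25.20 × 3732.0 = 94050 C; n(e⁻) = 94050/96500 = 0.9746 mol.
Theoretical n(Ca) = n(e⁻)/2 = 0.4873 mol, i.e. m_theo = 0.4873 × 40.08 = 19.53 g.
Efficiency = m_actual / m_theo = 12.2 / 19.53 = 62.5 %.

62.5 %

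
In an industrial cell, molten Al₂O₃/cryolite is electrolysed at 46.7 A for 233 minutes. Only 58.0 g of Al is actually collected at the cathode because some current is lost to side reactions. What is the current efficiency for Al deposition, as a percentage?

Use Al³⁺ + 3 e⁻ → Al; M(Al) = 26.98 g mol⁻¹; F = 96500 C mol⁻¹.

Q = I·t = 46.70 × 13980 = 652900 C; n(e⁻) = 652900/96500 = 6.765 mol.
Theoretical n(Al) = n(e⁻)/3 = 2.255 mol, i.e. m_theo = 2.255 × 26.98 = 60.84 g.
Efficiency = m_actual / m_theo = 58.0 / 60.84 = 95.3 %.

95.3 %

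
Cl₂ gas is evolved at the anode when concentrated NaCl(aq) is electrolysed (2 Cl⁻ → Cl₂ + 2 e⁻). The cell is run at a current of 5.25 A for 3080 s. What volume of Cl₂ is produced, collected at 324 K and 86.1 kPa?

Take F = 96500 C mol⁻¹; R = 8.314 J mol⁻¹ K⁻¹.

Q = I·t = 5.250 A × 3080.0 s = 16170 C.
n(e⁻) = Q/F = 16170 / 96500 = 0.1676 mol.
2 electrons are transferred per Cl₂ molecule, so n(Cl₂) = 0.1676 / 2 = 0.08378 mol.
V = nRT/P = (0.08378 × 8.314 × 324) / (86.1 × 10³ Pa) = 0.00262 m³ = 2.62 L.

2.62 L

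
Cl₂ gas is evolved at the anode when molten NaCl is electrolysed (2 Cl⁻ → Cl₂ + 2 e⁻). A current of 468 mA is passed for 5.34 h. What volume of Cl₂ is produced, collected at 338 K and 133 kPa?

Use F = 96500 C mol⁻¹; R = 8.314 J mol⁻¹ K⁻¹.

Q = I·t = 0.4680 A × 19224 s = 8997 C.
n(e⁻) = Q/F = 8997 / 96500 = 0.09323 mol.
2 electrons are transferred per Cl₂ molecule, so n(Cl₂) = 0.09323 / 2 = 0.04662 mol.
V = nRT/P = (0.04662 × 8.314 × 338) / (133 × 10³ Pa) = 9.85 × 10⁻⁴ m³ = 0.985 L.

0.985 L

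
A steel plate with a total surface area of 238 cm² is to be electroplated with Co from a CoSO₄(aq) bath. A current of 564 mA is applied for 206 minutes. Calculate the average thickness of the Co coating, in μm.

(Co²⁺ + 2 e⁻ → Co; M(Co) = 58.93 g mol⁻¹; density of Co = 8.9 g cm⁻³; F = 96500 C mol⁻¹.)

Q = I·t = 0.5640 × 12360 = 6971 C; n(e⁻) = 0.07224 mol.
n(Co) = n(e⁻)/2 = 0.03612 mol, so m = 0.03612 × 58.93 = 2.129 g.
Volume = m/ρ = 2.129 / 8.9 = 0.2392 cm³.
Thickness = V/A = 0.2392 / 238 = 0.00100 cm = 10.0 μm.

10.0 μm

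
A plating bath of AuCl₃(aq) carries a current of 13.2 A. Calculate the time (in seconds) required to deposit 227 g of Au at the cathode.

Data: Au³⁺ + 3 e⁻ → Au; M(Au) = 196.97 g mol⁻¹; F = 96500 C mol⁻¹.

n(Au) = m/M = 227 / 196.97 = 1.152 mol.
Each Au atom requires 3 electrons, so n(e⁻) = 3 × 1.152 = 3.457 mol.
Q = n(e⁻)·F = 3.457 × 96500 = 333600 C.
t = Q/I = 333600 / 13.20 A = 25280 s.

25300 s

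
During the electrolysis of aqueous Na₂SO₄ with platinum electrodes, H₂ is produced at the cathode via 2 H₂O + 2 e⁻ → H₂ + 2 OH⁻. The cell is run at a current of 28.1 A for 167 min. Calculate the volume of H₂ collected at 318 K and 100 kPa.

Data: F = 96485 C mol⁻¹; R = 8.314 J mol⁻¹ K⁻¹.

38.6 L

Q = I·t = 28.10 A × 10020 s = 281600 C.
n(e⁻) = Q/F = 281600 / 96485 = 2.918 mol.
2 electrons are transferred per H₂ molecule, so n(H₂) = 2.918 / 2 = 1.459 mol.
V = nRT/P = (1.459 × 8.314 × 318) / (100 × 10³ Pa) = 0.0386 m³ = 38.6 L.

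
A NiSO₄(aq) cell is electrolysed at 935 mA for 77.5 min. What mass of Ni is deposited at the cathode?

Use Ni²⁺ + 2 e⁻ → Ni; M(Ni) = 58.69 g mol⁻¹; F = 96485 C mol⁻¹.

1.32 g

Q = I·t = 0.9350 A × 4650.0 s = 4348 C.
n(e⁻) = Q/F = 4348 / 96485 = 0.04506 mol.
Ni²⁺ + 2 e⁻ → Ni, so n(Ni) = n(e⁻)/2 = 0.02253 mol.
m = n·M = 0.02253 × 58.69 = 1.32 g.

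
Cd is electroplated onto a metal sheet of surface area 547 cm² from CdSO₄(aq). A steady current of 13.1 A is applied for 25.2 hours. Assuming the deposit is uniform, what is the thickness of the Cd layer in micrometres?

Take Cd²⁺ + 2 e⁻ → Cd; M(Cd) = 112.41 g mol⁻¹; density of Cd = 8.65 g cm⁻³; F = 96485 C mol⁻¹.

1460 μm

Q = I·t = 13.10 × 90720 = 1188000 C; n(e⁻) = 12.32 mol.
n(Cd) = n(e⁻)/2 = 6.159 mol, so m = 6.159 × 112.41 = 692.3 g.
Volume = m/ρ = 692.3 / 8.65 = 80.03 cm³.
Thickness = V/A = 80.03 / 547 = 0.146 cm = 1460 μm.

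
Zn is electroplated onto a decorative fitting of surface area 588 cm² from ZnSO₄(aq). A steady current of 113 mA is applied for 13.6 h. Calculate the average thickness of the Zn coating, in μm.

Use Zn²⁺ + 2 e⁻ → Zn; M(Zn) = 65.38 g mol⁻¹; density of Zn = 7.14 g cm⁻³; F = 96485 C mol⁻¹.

4.46 μm

Q = I·t = 0.1130 × 48960 = 5532 C; n(e⁻) = 0.05734 mol.
n(Zn) = n(e⁻)/2 = 0.02867 mol, so m = 0.02867 × 65.38 = 1.874 g.
Volume = m/ρ = 1.874 / 7.14 = 0.2625 cm³.
Thickness = V/A = 0.2625 / 588 = 4.46 × 10⁻⁴ cm = 4.46 μm.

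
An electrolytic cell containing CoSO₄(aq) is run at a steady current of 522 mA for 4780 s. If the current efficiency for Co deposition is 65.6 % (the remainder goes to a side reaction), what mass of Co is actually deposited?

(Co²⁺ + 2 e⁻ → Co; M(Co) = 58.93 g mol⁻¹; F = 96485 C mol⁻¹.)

0.500 g

Q = I·t = 0.5220 × 4780.0 = 2495 C.
n(e⁻) = 2495/96485 = 0.02586 mol; theoretically n(Co) = 0.02586/2 = 0.01293 mol, m_theo = 0.7620 g.
At 65.6 % efficiency, m_actual = 0.656 × 0.7620 = 0.500 g.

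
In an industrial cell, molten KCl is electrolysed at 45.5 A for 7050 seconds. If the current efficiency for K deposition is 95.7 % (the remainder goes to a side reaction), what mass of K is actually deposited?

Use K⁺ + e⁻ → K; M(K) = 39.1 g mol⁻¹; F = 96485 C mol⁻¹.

Q = I·t = 45.50 × 7050.0 = 320800 C.
n(e⁻) = 320800/96485 = 3.325 mol; theoretically n(K) = 3.325/1 = 3.325 mol, m_theo = 130.0 g.
At 95.7 % efficiency, m_actual = 0.957 × 130.0 = 124 g.

124 g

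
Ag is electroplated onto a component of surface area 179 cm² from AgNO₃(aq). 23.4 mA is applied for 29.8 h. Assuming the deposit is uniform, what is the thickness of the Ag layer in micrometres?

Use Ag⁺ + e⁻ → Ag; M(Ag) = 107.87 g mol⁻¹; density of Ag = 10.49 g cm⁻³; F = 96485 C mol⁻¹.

14.9 μm

Q = I·t = 0.02340 × 107280 = 2510 C; n(e⁻) = 0.02602 mol.
n(Ag) = n(e⁻)/1 = 0.02602 mol, so m = 0.02602 × 107.87 = 2.807 g.
Volume = m/ρ = 2.807 / 10.49 = 0.2675 cm³.
Thickness = V/A = 0.2675 / 179 = 0.00149 cm = 14.9 μm.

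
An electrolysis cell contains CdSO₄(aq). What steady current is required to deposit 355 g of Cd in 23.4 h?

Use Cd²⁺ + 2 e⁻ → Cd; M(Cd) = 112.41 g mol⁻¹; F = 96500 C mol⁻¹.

n(Cd) = 355 / 112.41 = 3.158 mol.
n(e⁻) = 2 × 3.158 = 6.316 mol.
Q = n(e⁻)·F = 6.316 × 96500 = 609500 C.
I = Q/t = 609500 / 84240 s = 7.24 A.

7.24 A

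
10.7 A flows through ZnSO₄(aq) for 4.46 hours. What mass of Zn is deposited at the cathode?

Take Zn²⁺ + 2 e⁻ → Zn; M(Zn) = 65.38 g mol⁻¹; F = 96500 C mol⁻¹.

58.2 g

Q = I·t = 10.70 A × 16056 s = 171800 C.
n(e⁻) = Q/F = 171800 / 96500 = 1.780 mol.
Zn²⁺ + 2 e⁻ → Zn, so n(Zn) = n(e⁻)/2 = 0.8902 mol.
m = n·M = 0.8902 × 65.38 = 58.2 g.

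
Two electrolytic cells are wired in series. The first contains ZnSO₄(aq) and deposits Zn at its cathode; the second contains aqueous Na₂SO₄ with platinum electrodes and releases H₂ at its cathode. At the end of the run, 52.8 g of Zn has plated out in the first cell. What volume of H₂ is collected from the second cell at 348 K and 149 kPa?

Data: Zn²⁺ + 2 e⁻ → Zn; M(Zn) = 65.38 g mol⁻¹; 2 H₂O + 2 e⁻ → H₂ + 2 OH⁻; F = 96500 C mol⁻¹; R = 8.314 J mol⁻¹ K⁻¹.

15.7 L

n(Zn) = 52.8 / 65.38 = 0.8076 mol, so n(e⁻) = 2 × 0.8076 = 1.615 mol.
The cells are in series, so the same 1.615 mol of electrons passes through the second cell.
2 H₂O + 2 e⁻ → H₂ + 2 OH⁻ — 2 mol e⁻ per mol H₂, so n(H₂) = 1.615/2 = 0.8076 mol.
V = nRT/P = (0.8076 × 8.314 × 348) / (149 × 10³) = 0.0157 m³ = 15.7 L.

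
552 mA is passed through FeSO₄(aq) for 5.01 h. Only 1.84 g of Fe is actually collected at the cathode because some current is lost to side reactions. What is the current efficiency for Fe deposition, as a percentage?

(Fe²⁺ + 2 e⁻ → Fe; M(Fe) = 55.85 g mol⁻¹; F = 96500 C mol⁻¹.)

Q = I·t = 0.5520 × 18036 = 9956 C; n(e⁻) = 9956/96500 = 0.1032 mol.
Theoretical n(Fe) = n(e⁻)/2 = 0.05158 mol, i.e. m_theo = 0.05158 × 55.85 = 2.881 g.
Efficiency = m_actual / m_theo = 1.84 / 2.881 = 63.9 %.

63.9 %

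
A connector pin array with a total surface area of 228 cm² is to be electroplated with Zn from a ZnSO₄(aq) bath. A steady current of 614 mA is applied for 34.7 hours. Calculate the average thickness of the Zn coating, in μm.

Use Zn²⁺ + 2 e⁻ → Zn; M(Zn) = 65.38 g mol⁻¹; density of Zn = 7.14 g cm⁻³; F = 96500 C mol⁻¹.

Q = I·t = 0.6140 × 124920 = 76700 C; n(e⁻) = 0.7948 mol.
n(Zn) = n(e⁻)/2 = 0.3974 mol, so m = 0.3974 × 65.38 = 25.98 g.
Volume = m/ρ = 25.98 / 7.14 = 3.639 cm³.
Thickness = V/A = 3.639 / 228 = 0.0160 cm = 160 μm.

160 μm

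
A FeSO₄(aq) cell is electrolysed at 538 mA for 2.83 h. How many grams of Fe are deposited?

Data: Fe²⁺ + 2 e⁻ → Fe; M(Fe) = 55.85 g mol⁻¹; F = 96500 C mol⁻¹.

Q = I·t = 0.5380 A × 10188 s = 5481 C.
n(e⁻) = Q/F = 5481 / 96500 = 0.05680 mol.
Fe²⁺ + 2 e⁻ → Fe, so n(Fe) = n(e⁻)/2 = 0.02840 mol.
m = n·M = 0.02840 × 55.85 = 1.59 g.

1.59 g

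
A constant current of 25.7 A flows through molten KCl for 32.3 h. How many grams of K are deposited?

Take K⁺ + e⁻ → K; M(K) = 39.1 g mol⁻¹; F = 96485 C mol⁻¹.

Q = I·t = 25.70 A × 116280 s = 2988000 C.
n(e⁻) = Q/F = 2988000 / 96485 = 30.97 mol.
K⁺ + e⁻ → K, so n(K) = n(e⁻)/1 = 30.97 mol.
m = n·M = 30.97 × 39.1 = 1210 g.

1210 g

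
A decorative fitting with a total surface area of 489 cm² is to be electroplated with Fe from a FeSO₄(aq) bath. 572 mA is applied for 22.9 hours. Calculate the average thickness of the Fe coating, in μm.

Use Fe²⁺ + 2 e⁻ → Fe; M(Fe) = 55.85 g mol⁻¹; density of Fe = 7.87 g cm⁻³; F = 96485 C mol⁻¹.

35.5 μm

Q = I·t = 0.5720 × 82440 = 47160 C; n(e⁻) = 0.4887 mol.
n(Fe) = n(e⁻)/2 = 0.2444 mol, so m = 0.2444 × 55.85 = 13.65 g.
Volume = m/ρ = 13.65 / 7.87 = 1.734 cm³.
Thickness = V/A = 1.734 / 489 = 0.00355 cm = 35.5 μm.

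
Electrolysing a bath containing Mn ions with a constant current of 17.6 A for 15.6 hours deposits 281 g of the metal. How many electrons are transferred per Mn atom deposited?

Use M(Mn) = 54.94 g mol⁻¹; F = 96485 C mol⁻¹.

Q = I·t = 17.60 A × 56160 s = 988400 C, so n(e⁻) = 988400/96485 = 10.24 mol.
n(Mn) deposited = 281 / 54.94 = 5.115 mol.
Electrons per atom = n(e⁻)/n(Mn) = 10.24 / 5.115 = 2.00 ≈ 2, so the ion is Mn²⁺.

2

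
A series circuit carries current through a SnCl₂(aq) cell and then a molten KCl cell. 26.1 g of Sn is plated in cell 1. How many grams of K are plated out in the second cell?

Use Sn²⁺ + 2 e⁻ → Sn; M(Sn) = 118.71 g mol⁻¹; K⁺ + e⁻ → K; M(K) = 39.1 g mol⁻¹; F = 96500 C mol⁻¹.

n(Sn) = 26.1 / 118.71 = 0.2199 mol.
Since Sn²⁺ + 2 e⁻ → Sn, n(e⁻) passed = 2 × 0.2199 = 0.4397 mol.
Cells in series carry the same charge, so the same 0.4397 mol of electrons passes through cell 2.
K⁺ + e⁻ → K, so n(K) = 0.4397 / 1 = 0.4397 mol.
m(K) = 0.4397 × 39.1 = 17.2 g.

17.2 g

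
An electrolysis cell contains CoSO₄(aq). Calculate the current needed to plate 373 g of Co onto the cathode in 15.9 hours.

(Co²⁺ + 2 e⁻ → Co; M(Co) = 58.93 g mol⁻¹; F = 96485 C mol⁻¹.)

21.3 A

n(Co) = 373 / 58.93 = 6.330 mol.
n(e⁻) = 2 × 6.330 = 12.66 mol.
Q = n(e⁻)·F = 12.66 × 96485 = 1221000 C.
I = Q/t = 1221000 / 57240 s = 21.3 A.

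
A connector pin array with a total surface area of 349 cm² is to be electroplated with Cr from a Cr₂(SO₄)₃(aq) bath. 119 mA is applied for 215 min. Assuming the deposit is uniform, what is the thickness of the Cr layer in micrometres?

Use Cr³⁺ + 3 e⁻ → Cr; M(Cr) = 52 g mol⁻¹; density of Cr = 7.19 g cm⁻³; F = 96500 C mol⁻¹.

Q = I·t = 0.1190 × 12900 = 1535 C; n(e⁻) = 0.01591 mol.
n(Cr) = n(e⁻)/3 = 0.005303 mol, so m = 0.005303 × 52 = 0.2757 g.
Volume = m/ρ = 0.2757 / 7.19 = 0.03835 cm³.
Thickness = V/A = 0.03835 / 349 = 1.10 × 10⁻⁴ cm = 1.10 μm.

1.10 μm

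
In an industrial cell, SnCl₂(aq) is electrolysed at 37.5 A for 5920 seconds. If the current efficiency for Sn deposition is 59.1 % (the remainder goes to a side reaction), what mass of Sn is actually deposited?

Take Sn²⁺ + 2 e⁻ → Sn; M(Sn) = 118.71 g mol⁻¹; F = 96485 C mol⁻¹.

Q = I·t = 37.50 × 5920.0 = 222000 C.
n(e⁻) = 222000/96485 = 2.301 mol; theoretically n(Sn) = 2.301/2 = 1.150 mol, m_theo = 136.6 g.
At 59.1 % efficiency, m_actual = 0.591 × 136.6 = 80.7 g.

80.7 g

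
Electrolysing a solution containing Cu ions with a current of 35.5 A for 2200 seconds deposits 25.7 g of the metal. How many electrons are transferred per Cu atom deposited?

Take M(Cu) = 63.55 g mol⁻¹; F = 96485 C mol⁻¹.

2

Q = I·t = 35.50 A × 2200.0 s = 78100 C, so n(e⁻) = 78100/96485 = 0.8095 mol.
n(Cu) deposited = 25.7 / 63.55 = 0.4044 mol.
Electrons per atom = n(e⁻)/n(Cu) = 0.8095 / 0.4044 = 2.00 ≈ 2, so the ion is Cu²⁺.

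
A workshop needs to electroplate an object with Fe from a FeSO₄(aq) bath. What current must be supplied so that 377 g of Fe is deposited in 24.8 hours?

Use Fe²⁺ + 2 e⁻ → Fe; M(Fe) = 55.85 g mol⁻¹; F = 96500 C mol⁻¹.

14.6 A

n(Fe) = 377 / 55.85 = 6.750 mol.
n(e⁻) = 2 × 6.750 = 13.50 mol.
Q = n(e⁻)·F = 13.50 × 96500 = 1303000 C.
I = Q/t = 1303000 / 89280 s = 14.6 A.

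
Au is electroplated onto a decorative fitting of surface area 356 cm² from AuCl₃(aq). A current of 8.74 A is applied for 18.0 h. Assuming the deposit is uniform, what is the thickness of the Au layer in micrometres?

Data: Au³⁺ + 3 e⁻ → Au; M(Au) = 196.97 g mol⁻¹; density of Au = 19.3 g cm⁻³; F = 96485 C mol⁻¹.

561 μm

Q = I·t = 8.740 × 64800 = 566400 C; n(e⁻) = 5.870 mol.
n(Au) = n(e⁻)/3 = 1.957 mol, so m = 1.957 × 196.97 = 385.4 g.
Volume = m/ρ = 385.4 / 19.3 = 19.97 cm³.
Thickness = V/A = 19.97 / 356 = 0.0561 cm = 561 μm.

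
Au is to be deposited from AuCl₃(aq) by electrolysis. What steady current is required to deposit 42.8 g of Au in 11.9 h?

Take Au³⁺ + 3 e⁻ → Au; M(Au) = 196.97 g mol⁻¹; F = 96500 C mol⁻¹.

n(Au) = 42.8 / 196.97 = 0.2173 mol.
n(e⁻) = 3 × 0.2173 = 0.6519 mol.
Q = n(e⁻)·F = 0.6519 × 96500 = 62910 C.
I = Q/t = 62910 / 42840 s = 1.47 A.

1.47 A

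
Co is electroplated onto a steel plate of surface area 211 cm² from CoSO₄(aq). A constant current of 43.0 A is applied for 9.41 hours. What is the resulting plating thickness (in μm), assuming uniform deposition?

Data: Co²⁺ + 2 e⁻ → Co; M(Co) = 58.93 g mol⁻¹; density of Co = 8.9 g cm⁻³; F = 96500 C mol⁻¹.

2370 μm

Q = I·t = 43.00 × 33876 = 1457000 C; n(e⁻) = 15.10 mol.
n(Co) = n(e⁻)/2 = 7.548 mol, so m = 7.548 × 58.93 = 444.8 g.
Volume = m/ρ = 444.8 / 8.9 = 49.97 cm³.
Thickness = V/A = 49.97 / 211 = 0.237 cm = 2370 μm.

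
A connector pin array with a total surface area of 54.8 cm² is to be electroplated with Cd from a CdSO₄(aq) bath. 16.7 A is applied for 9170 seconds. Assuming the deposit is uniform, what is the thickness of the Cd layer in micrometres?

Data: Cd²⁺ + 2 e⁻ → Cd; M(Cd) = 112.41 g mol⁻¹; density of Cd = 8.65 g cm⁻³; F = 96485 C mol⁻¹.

Q = I·t = 16.70 × 9170.0 = 153100 C; n(e⁻) = 1.587 mol.
n(Cd) = n(e⁻)/2 = 0.7936 mol, so m = 0.7936 × 112.41 = 89.21 g.
Volume = m/ρ = 89.21 / 8.65 = 10.31 cm³.
Thickness = V/A = 10.31 / 54.8 = 0.188 cm = 1880 μm.

1880 μm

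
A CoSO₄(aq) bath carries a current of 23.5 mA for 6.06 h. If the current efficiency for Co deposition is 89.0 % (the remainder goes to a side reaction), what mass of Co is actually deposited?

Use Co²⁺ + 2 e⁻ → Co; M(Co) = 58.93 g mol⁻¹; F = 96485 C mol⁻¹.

Q = I·t = 0.02350 × 21816 = 512.7 C.
n(e⁻) = 512.7/96485 = 0.005314 mol; theoretically n(Co) = 0.005314/2 = 0.002657 mol, m_theo = 0.1566 g.
At 89.0 % efficiency, m_actual = 0.890 × 0.1566 = 0.139 g.

0.139 g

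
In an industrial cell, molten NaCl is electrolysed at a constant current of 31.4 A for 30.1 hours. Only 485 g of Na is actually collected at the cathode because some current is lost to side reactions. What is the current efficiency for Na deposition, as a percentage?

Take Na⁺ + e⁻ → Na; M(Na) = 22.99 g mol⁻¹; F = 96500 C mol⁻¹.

Q = I·t = 31.40 × 108360 = 3403000 C; n(e⁻) = 3403000/96500 = 35.26 mol.
Theoretical n(Na) = n(e⁻)/1 = 35.26 mol, i.e. m_theo = 35.26 × 22.99 = 810.6 g.
Efficiency = m_actual / m_theo = 485 / 810.6 = 59.8 %.

59.8 %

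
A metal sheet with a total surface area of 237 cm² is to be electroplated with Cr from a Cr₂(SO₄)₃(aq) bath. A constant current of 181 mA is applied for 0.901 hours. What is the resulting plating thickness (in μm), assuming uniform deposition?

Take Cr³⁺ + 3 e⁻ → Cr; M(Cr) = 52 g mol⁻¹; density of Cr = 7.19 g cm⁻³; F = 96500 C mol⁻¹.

0.619 μm

Q = I·t = 0.1810 × 3243.6 = 587.1 C; n(e⁻) = 0.006084 mol.
n(Cr) = n(e⁻)/3 = 0.002028 mol, so m = 0.002028 × 52 = 0.1055 g.
Volume = m/ρ = 0.1055 / 7.19 = 0.01467 cm³.
Thickness = V/A = 0.01467 / 237 = 6.19 × 10⁻⁵ cm = 0.619 μm.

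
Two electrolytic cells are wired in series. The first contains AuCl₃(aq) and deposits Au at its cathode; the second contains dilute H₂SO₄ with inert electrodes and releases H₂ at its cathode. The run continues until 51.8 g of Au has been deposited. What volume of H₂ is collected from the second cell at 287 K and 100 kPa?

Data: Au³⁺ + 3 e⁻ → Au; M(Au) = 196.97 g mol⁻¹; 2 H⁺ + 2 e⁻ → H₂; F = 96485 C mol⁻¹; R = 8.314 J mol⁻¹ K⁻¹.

n(Au) = 51.8 / 196.97 = 0.2630 mol, so n(e⁻) = 3 × 0.2630 = 0.7890 mol.
The cells are in series, so the same 0.7890 mol of electrons passes through the second cell.
2 H⁺ + 2 e⁻ → H₂ — 2 mol e⁻ per mol H₂, so n(H₂) = 0.7890/2 = 0.3945 mol.
V = nRT/P = (0.3945 × 8.314 × 287) / (100 × 10³) = 0.00941 m³ = 9.41 L.

9.41 L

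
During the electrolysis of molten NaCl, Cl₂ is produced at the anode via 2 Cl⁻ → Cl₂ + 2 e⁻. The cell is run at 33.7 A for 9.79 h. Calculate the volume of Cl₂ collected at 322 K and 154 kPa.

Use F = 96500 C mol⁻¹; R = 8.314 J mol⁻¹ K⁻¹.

Q = I·t = 33.70 A × 35244 s = 1188000 C.
n(e⁻) = Q/F = 1188000 / 96500 = 12.31 mol.
2 electrons are transferred per Cl₂ molecule, so n(Cl₂) = 12.31 / 2 = 6.154 mol.
V = nRT/P = (6.154 × 8.314 × 322) / (154 × 10³ Pa) = 0.107 m³ = 107 L.

107 L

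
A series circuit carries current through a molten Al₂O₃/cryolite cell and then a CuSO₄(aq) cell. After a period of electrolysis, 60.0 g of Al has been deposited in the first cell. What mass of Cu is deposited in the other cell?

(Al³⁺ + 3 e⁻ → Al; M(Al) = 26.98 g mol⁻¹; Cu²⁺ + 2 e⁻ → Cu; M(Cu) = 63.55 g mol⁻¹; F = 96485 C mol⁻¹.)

212 g

n(Al) = 60.0 / 26.98 = 2.224 mol.
Since Al³⁺ + 3 e⁻ → Al, n(e⁻) passed = 3 × 2.224 = 6.672 mol.
Cells in series carry the same charge, so the same 6.672 mol of electrons passes through cell 2.
Cu²⁺ + 2 e⁻ → Cu, so n(Cu) = 6.672 / 2 = 3.336 mol.
m(Cu) = 3.336 × 63.55 = 212 g.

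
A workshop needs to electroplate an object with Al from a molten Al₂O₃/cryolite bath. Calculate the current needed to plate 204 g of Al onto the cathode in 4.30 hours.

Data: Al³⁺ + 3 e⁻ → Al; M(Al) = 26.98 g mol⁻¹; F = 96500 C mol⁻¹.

141 A

n(Al) = 204 / 26.98 = 7.561 mol.
n(e⁻) = 3 × 7.561 = 22.68 mol.
Q = n(e⁻)·F = 22.68 × 96500 = 2189000 C.
I = Q/t = 2189000 / 15480 s = 141 A.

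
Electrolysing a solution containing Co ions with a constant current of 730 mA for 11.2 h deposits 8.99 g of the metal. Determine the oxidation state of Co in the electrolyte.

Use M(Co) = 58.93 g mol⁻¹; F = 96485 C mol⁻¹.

+2

Q = I·t = 0.7300 A × 40320 s = 29430 C, so n(e⁻) = 29430/96485 = 0.3051 mol.
n(Co) deposited = 8.99 / 58.93 = 0.1526 mol.
Electrons per atom = n(e⁻)/n(Co) = 0.3051 / 0.1526 = 2.00 ≈ 2, so the ion is Co²⁺.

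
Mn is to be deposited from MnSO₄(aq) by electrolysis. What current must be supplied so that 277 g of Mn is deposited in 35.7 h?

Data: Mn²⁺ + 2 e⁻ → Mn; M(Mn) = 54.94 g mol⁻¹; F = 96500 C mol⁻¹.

7.57 A

n(Mn) = 277 / 54.94 = 5.042 mol.
n(e⁻) = 2 × 5.042 = 10.08 mol.
Q = n(e⁻)·F = 10.08 × 96500 = 973100 C.
I = Q/t = 973100 / 128520 s = 7.57 A.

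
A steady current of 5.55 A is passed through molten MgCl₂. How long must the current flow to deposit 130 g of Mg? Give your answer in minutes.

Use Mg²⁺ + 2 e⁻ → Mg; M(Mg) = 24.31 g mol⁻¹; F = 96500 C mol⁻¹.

n(Mg) = m/M = 130 / 24.31 = 5.348 mol.
Each Mg atom requires 2 electrons, so n(e⁻) = 2 × 5.348 = 10.70 mol.
Q = n(e⁻)·F = 10.70 × 96500 = 1032000 C.
t = Q/I = 1032000 / 5.550 A = 186000 s = 3100 min.

3100 min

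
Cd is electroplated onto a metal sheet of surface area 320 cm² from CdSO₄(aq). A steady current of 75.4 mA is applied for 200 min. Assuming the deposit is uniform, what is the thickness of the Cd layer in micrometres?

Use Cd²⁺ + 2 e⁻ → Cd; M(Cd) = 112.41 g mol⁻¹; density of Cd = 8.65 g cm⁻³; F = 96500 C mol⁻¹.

1.90 μm

Q = I·t = 0.07540 × 12000 = 904.8 C; n(e⁻) = 0.009376 mol.
n(Cd) = n(e⁻)/2 = 0.004688 mol, so m = 0.004688 × 112.41 = 0.5270 g.
Volume = m/ρ = 0.5270 / 8.65 = 0.06092 cm³.
Thickness = V/A = 0.06092 / 320 = 1.90 × 10⁻⁴ cm = 1.90 μm.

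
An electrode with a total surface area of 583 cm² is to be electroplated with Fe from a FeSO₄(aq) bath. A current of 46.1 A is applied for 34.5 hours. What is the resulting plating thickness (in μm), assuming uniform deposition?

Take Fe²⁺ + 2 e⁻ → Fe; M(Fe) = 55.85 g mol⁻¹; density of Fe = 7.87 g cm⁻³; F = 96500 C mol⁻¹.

Q = I·t = 46.10 × 124200 = 5726000 C; n(e⁻) = 59.33 mol.
n(Fe) = n(e⁻)/2 = 29.67 mol, so m = 29.67 × 55.85 = 1657 g.
Volume = m/ρ = 1657 / 7.87 = 210.5 cm³.
Thickness = V/A = 210.5 / 583 = 0.361 cm = 3610 μm.

3610 μm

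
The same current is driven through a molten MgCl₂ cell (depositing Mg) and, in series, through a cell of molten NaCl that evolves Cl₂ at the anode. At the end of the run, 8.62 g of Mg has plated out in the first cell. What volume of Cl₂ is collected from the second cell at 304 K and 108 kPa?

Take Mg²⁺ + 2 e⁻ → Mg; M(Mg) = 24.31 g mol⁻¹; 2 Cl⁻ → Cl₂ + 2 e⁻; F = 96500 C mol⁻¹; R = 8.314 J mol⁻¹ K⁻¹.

n(Mg) = 8.62 / 24.31 = 0.3546 mol, so n(e⁻) = 2 × 0.3546 = 0.7092 mol.
The cells are in series, so the same 0.7092 mol of electrons passes through the second cell.
2 Cl⁻ → Cl₂ + 2 e⁻ — 2 mol e⁻ per mol Cl₂, so n(Cl₂) = 0.7092/2 = 0.3546 mol.
V = nRT/P = (0.3546 × 8.314 × 304) / (108 × 10³) = 0.00830 m³ = 8.30 L.

8.30 L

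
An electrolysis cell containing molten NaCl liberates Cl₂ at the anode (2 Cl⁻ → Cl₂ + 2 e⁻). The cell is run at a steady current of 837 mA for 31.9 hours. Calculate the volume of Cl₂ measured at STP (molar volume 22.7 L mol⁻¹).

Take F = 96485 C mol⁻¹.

11.3 L

Q = I·t = 0.8370 A × 114840 s = 96120 C.
n(e⁻) = Q/F = 96120 / 96485 = 0.9962 mol.
2 electrons are transferred per Cl₂ molecule, so n(Cl₂) = 0.9962 / 2 = 0.4981 mol.
V = n × V_m = 0.4981 × 22.7 = 11.3 L.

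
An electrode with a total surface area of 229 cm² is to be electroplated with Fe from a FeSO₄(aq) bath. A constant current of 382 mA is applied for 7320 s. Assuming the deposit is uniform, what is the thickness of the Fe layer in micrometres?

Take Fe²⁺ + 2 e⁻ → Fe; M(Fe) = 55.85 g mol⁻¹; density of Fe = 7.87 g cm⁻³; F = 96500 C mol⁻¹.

Q = I·t = 0.3820 × 7320.0 = 2796 C; n(e⁻) = 0.02898 mol.
n(Fe) = n(e⁻)/2 = 0.01449 mol, so m = 0.01449 × 55.85 = 0.8092 g.
Volume = m/ρ = 0.8092 / 7.87 = 0.1028 cm³.
Thickness = V/A = 0.1028 / 229 = 4.49 × 10⁻⁴ cm = 4.49 μm.

4.49 μm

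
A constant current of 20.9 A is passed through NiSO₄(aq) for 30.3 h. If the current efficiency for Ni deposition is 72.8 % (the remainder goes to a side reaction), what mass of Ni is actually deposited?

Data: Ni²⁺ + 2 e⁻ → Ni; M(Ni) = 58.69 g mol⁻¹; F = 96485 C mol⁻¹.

Q = I·t = 20.90 × 109080 = 2280000 C.
n(e⁻) = 2280000/96485 = 23.63 mol; theoretically n(Ni) = 23.63/2 = 11.81 mol, m_theo = 693.4 g.
At 72.8 % efficiency, m_actual = 0.728 × 693.4 = 505 g.

505 g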